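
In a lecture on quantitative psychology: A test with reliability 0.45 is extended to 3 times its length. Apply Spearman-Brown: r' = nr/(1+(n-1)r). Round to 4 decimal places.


r_new = n*r / (1 + (n-1)*r)
Numerator = 3 * 0.45 = 1.35
Denominator = 1 + 2 * 0.45 = 1.9
r_new = 1.35 / 1.9
= 0.7105


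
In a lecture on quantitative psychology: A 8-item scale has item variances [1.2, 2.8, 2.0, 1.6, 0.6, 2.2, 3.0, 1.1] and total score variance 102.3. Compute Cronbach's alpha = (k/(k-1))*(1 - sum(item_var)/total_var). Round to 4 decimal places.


alpha = (k/(k-1)) * (1 - sum(s_i^2)/s_total^2)
sum(item variances) = 14.5
k/(k-1) = 8/7 = 1.142857
1 - 14.5/102.3 = 1 - 0.14174 = 0.85826
alpha = 1.142857 * 0.85826
= 0.9809


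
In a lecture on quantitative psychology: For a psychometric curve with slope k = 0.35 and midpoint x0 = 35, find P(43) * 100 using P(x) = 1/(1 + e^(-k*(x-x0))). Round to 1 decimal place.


P(x) = 1/(1 + e^(-0.35*(43 - 35)))
Exponent = -0.35 * 8 = -2.8
e^(-2.8) = 0.06081
P = 1/(1 + 0.06081) = 0.942676
Percentage = 94.3


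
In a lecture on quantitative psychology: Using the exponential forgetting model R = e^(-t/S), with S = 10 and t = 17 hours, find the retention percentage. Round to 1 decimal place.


R = e^(-t/S)
-t/S = -17/10 = -1.7
R = e^(-1.7) = 0.182684
Percentage = 0.182684 * 100
= 18.3


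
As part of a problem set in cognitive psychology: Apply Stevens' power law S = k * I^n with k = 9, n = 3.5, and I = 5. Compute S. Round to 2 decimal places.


S = 9 * 5^3.5
5^3.5 = 279.5085
S = 9 * 279.5085
= 2515.58


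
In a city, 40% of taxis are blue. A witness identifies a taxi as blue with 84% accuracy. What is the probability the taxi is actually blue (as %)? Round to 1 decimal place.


P(blue | says blue) = P(says blue | blue)*P(blue) / [P(says blue | blue)*P(blue) + P(says blue | not blue)*P(not blue)]
Numerator = 0.84 * 0.4 = 0.336
False identification = 0.16 * 0.6 = 0.096
P = 0.336 / (0.336 + 0.096)
= 0.336 / 0.432
As percentage = 77.8


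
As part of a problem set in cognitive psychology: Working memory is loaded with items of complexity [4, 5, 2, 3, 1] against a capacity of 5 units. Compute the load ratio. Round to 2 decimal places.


Total complexity = 4 + 5 + 2 + 3 + 1 = 15
Load = total / capacity = 15 / 5
= 3.00


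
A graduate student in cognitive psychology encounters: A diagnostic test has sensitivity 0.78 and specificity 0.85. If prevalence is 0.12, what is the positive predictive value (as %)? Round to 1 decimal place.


PPV = (sens * prev) / (sens * prev + (1-spec) * (1-prev))
Numerator = 0.78 * 0.12 = 0.0936
P(positive and no disease) = (1 - spec) * (1 - prev) = (1 - 0.85) * (1 - 0.12) = 0.132
Denominator = 0.0936 + 0.132 = 0.2256
PPV = 0.0936 / 0.2256 = 0.414894
As percentage = 41.5


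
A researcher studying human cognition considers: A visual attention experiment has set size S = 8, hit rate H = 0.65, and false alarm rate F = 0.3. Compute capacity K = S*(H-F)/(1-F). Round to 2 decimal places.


K = S * (H - F) / (1 - F)
H - F = 0.35
1 - F = 0.7
K = 8 * 0.35 / 0.7
= 4.00


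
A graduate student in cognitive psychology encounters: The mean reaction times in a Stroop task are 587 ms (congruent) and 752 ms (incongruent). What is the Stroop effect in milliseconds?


Stroop effect = RT(incongruent) - RT(congruent)
= 752 - 587
= 165 ms


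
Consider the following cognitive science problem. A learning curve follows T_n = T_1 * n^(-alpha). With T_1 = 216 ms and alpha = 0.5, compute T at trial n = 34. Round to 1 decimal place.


T_n = 216 * 34^(-0.5)
34^(-0.5) = 0.171499
T_n = 216 * 0.171499
= 37.0 ms


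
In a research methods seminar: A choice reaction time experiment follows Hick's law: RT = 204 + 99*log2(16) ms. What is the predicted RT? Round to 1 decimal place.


RT = 204 + 99 * log2(16)
log2(16) = 4.0
RT = 204 + 99 * 4.0
= 204 + 396.0
= 600.0 ms


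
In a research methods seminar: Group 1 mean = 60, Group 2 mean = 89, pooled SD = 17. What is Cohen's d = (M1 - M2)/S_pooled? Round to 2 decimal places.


Cohen's d = (M1 - M2) / S_pooled
= (60 - 89) / 17
= -29 / 17
= -1.71


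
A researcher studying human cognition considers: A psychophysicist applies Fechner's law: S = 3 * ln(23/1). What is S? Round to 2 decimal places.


S = 3 * ln(23/1)
I/I0 = 23.0
ln(23.0) = 3.1355
S = 3 * 3.1355
= 9.41


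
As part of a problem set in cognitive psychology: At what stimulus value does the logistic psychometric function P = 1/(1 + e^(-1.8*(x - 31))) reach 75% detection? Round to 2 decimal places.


At P = 0.75: 0.75 = 1/(1 + e^(-k*(x-x0)))
Solving: e^(-k*(x-x0)) = 1/3
x = x0 + ln(3)/k
ln(3) = 1.0986
x = 31 + 1.0986/1.8
= 31 + 0.6103
= 31.61


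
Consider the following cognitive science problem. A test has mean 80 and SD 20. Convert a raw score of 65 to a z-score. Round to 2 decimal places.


z = (X - mu) / sigma
= (65 - 80) / 20
= -15 / 20
= -0.75


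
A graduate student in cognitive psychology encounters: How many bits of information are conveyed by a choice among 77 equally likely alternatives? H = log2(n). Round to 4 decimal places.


H = log2(n)
H = log2(77)
= 6.2668


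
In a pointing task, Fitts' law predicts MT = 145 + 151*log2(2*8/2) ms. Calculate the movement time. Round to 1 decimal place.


MT = 145 + 151 * log2(2*8/2)
2D/W = 8.0
log2(8.0) = 3.0
MT = 145 + 151 * 3.0
= 598.0 ms


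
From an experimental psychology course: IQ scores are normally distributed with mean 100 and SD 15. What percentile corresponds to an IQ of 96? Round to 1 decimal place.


z = (IQ - mean) / SD
z = (96 - 100) / 15 = -0.2667
Percentile = Phi(-0.2667) * 100
Phi(-0.2667) = 0.39485
= 39.5


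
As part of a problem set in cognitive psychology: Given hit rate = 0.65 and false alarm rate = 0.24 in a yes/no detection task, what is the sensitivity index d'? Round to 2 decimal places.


d' = z(HR) - z(FAR)
z(0.65) = 0.3853
z(0.24) = -0.7063
d' = 0.3853 - -0.7063
= 1.09


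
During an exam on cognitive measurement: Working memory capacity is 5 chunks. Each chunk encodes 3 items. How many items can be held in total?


Total items = chunks * items_per_chunk
= 5 * 3
= 15


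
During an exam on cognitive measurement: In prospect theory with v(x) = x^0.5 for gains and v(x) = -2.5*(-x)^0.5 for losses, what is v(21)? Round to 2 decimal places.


Since x = 21 >= 0, use v(x) = x^0.5
21^0.5 = 4.5826
v(21) = 4.58


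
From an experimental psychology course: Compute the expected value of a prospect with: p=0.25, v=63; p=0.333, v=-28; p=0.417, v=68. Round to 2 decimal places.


EU = sum(p_i * v_i)
0.25 * 63 = 15.75
0.333 * -28 = -9.324
0.417 * 68 = 28.356
EU = 15.75 + -9.324 + 28.356
= 34.78


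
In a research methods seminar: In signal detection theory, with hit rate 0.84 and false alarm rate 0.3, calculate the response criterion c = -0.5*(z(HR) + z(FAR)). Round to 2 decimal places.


c = -0.5 * (z(HR) + z(FAR))
z(0.84) = 0.9945
z(0.3) = -0.5244
c = -0.5 * (0.9945 + -0.5244)
= -0.5 * 0.4701
= -0.24


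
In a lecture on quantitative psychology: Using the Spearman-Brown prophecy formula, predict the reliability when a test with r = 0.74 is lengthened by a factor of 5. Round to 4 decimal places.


r_new = n*r / (1 + (n-1)*r)
Numerator = 5 * 0.74 = 3.7
Denominator = 1 + 4 * 0.74 = 3.96
r_new = 3.7 / 3.96
= 0.9343


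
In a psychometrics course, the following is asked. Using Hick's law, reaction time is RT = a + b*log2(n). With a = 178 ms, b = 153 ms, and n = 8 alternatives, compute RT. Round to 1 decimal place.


RT = 178 + 153 * log2(8)
log2(8) = 3.0
RT = 178 + 153 * 3.0
= 178 + 459.0
= 637.0 ms


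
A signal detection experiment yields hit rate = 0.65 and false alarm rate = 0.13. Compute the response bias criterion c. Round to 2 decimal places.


c = -0.5 * (z(HR) + z(FAR))
z(0.65) = 0.3853
z(0.13) = -1.1264
c = -0.5 * (0.3853 + -1.1264)
= -0.5 * -0.7411
= 0.37


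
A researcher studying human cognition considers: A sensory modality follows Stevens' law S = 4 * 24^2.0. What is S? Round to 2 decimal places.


S = 4 * 24^2.0
24^2.0 = 576.0
S = 4 * 576.0
= 2304.00


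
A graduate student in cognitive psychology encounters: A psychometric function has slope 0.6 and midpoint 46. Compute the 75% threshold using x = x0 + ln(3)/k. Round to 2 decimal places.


At P = 0.75: 0.75 = 1/(1 + e^(-k*(x-x0)))
Solving: e^(-k*(x-x0)) = 1/3
x = x0 + ln(3)/k
ln(3) = 1.0986
x = 46 + 1.0986/0.6
= 46 + 1.831
= 47.83


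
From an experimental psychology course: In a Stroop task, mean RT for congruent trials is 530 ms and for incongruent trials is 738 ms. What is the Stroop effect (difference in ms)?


Stroop effect = RT(incongruent) - RT(congruent)
= 738 - 530
= 208 ms


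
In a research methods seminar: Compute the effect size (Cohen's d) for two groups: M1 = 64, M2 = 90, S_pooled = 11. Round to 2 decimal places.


Cohen's d = (M1 - M2) / S_pooled
= (64 - 90) / 11
= -26 / 11
= -2.36


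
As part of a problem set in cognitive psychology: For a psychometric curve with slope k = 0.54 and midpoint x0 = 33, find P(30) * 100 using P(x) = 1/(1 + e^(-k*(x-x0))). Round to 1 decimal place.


P(x) = 1/(1 + e^(-0.54*(30 - 33)))
Exponent = -0.54 * -3 = 1.62
e^(1.62) = 5.05309
P = 1/(1 + 5.05309) = 0.165205
Percentage = 16.5


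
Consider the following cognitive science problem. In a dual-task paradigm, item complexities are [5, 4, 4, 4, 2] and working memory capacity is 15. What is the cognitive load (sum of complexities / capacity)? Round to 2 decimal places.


Total complexity = 5 + 4 + 4 + 4 + 2 = 19
Load = total / capacity = 19 / 15
= 1.27


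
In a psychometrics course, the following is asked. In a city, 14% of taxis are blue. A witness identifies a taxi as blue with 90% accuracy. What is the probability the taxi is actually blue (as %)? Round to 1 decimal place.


P(blue | says blue) = P(says blue | blue)*P(blue) / [P(says blue | blue)*P(blue) + P(says blue | not blue)*P(not blue)]
Numerator = 0.9 * 0.14 = 0.126
False identification = 0.1 * 0.86 = 0.086
P = 0.126 / (0.126 + 0.086)
= 0.126 / 0.212
As percentage = 59.4


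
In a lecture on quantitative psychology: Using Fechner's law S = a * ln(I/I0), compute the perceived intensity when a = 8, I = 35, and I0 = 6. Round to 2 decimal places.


S = 8 * ln(35/6)
I/I0 = 5.833333
ln(5.833333) = 1.7636
S = 8 * 1.7636
= 14.11


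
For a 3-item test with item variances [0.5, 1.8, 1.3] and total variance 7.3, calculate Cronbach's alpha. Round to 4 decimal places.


alpha = (k/(k-1)) * (1 - sum(s_i^2)/s_total^2)
sum(item variances) = 3.6
k/(k-1) = 3/2 = 1.5
1 - 3.6/7.3 = 1 - 0.493151 = 0.506849
alpha = 1.5 * 0.506849
= 0.7603


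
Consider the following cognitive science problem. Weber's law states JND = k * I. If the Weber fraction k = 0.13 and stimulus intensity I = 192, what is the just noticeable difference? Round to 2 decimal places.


JND = k * I
JND = 0.13 * 192
= 24.96


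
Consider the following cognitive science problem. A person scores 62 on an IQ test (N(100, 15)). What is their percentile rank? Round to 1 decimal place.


z = (IQ - mean) / SD
z = (62 - 100) / 15 = -2.5333
Percentile = Phi(-2.5333) * 100
Phi(-2.5333) = 0.00565
= 0.6


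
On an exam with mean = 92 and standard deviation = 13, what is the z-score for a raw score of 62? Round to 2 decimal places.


z = (X - mu) / sigma
= (62 - 92) / 13
= -30 / 13
= -2.31


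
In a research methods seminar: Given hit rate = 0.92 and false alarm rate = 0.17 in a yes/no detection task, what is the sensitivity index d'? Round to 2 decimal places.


d' = z(HR) - z(FAR)
z(0.92) = 1.4051
z(0.17) = -0.9542
d' = 1.4051 - -0.9542
= 2.36


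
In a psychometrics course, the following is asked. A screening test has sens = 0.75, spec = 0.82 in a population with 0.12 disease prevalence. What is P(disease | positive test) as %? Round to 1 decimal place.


PPV = (sens * prev) / (sens * prev + (1-spec) * (1-prev))
Numerator = 0.75 * 0.12 = 0.09
P(positive and no disease) = (1 - spec) * (1 - prev) = (1 - 0.82) * (1 - 0.12) = 0.1584
Denominator = 0.09 + 0.1584 = 0.2484
PPV = 0.09 / 0.2484 = 0.362319
As percentage = 36.2


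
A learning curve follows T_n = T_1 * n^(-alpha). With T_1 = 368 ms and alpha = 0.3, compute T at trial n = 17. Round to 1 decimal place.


T_n = 368 * 17^(-0.3)
17^(-0.3) = 0.42743
T_n = 368 * 0.42743
= 157.3 ms


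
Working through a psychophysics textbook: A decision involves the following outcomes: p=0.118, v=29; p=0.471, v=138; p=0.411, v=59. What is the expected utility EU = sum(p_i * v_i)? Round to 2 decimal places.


EU = sum(p_i * v_i)
0.118 * 29 = 3.422
0.471 * 138 = 64.998
0.411 * 59 = 24.249
EU = 3.422 + 64.998 + 24.249
= 92.67


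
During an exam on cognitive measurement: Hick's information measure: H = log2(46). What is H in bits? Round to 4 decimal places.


H = log2(n)
H = log2(46)
= 5.5236


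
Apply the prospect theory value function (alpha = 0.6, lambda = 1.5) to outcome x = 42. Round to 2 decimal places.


Since x = 42 >= 0, use v(x) = x^0.6
42^0.6 = 9.4178
v(42) = 9.42


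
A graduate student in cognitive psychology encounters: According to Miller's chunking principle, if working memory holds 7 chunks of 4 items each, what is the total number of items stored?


Total items = chunks * items_per_chunk
= 7 * 4
= 28


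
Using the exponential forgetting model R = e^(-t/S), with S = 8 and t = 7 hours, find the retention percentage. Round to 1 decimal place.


R = e^(-t/S)
-t/S = -7/8 = -0.875
R = e^(-0.875) = 0.416862
Percentage = 0.416862 * 100
= 41.7


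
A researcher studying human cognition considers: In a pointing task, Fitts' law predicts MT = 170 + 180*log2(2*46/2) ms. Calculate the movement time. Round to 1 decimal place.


MT = 170 + 180 * log2(2*46/2)
2D/W = 46.0
log2(46.0) = 5.5236
MT = 170 + 180 * 5.5236
= 1164.2 ms


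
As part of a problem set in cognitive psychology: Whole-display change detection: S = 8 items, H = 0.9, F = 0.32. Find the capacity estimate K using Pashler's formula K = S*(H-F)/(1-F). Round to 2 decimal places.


K = S * (H - F) / (1 - F)
H - F = 0.58
1 - F = 0.68
K = 8 * 0.58 / 0.68
= 6.82


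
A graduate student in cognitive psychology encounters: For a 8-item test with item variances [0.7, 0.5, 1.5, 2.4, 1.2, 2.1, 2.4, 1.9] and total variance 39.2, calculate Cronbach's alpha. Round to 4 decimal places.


alpha = (k/(k-1)) * (1 - sum(s_i^2)/s_total^2)
sum(item variances) = 12.7
k/(k-1) = 8/7 = 1.142857
1 - 12.7/39.2 = 1 - 0.32398 = 0.67602
alpha = 1.142857 * 0.67602
= 0.7726


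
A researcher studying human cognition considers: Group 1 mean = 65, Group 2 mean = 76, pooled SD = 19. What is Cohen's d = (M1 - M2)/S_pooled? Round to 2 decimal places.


Cohen's d = (M1 - M2) / S_pooled
= (65 - 76) / 19
= -11 / 19
= -0.58


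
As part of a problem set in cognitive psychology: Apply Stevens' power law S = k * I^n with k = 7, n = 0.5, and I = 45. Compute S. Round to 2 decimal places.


S = 7 * 45^0.5
45^0.5 = 6.7082
S = 7 * 6.7082
= 46.96


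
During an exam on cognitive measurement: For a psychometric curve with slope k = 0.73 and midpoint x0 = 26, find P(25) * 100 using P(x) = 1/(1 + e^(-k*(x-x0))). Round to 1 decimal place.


P(x) = 1/(1 + e^(-0.73*(25 - 26)))
Exponent = -0.73 * -1 = 0.73
e^(0.73) = 2.075081
P = 1/(1 + 2.075081) = 0.325195
Percentage = 32.5


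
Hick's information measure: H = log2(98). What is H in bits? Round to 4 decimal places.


H = log2(n)
H = log2(98)
= 6.6147


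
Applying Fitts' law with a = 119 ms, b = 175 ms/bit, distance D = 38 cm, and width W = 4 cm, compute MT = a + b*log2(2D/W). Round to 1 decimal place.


MT = 119 + 175 * log2(2*38/4)
2D/W = 19.0
log2(19.0) = 4.2479
MT = 119 + 175 * 4.2479
= 862.4 ms


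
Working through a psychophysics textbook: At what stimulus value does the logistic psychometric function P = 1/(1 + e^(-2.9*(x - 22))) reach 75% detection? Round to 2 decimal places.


At P = 0.75: 0.75 = 1/(1 + e^(-k*(x-x0)))
Solving: e^(-k*(x-x0)) = 1/3
x = x0 + ln(3)/k
ln(3) = 1.0986
x = 22 + 1.0986/2.9
= 22 + 0.3788
= 22.38


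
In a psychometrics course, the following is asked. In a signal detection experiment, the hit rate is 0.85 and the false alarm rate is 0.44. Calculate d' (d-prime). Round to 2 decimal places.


d' = z(HR) - z(FAR)
z(0.85) = 1.0364
z(0.44) = -0.151
d' = 1.0364 - -0.151
= 1.19


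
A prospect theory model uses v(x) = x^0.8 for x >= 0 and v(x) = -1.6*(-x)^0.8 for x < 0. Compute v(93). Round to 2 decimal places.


Since x = 93 >= 0, use v(x) = x^0.8
93^0.8 = 37.5653
v(93) = 37.57


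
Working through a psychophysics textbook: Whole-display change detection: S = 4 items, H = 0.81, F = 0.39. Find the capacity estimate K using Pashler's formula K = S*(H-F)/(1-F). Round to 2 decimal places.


K = S * (H - F) / (1 - F)
H - F = 0.42
1 - F = 0.61
K = 4 * 0.42 / 0.61
= 2.75


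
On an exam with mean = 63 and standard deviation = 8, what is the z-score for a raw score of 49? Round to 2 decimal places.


z = (X - mu) / sigma
= (49 - 63) / 8
= -14 / 8
= -1.75


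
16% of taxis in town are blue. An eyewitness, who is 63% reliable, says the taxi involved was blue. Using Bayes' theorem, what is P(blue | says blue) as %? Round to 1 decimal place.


P(blue | says blue) = P(says blue | blue)*P(blue) / [P(says blue | blue)*P(blue) + P(says blue | not blue)*P(not blue)]
Numerator = 0.63 * 0.16 = 0.1008
False identification = 0.37 * 0.84 = 0.3108
P = 0.1008 / (0.1008 + 0.3108)
= 0.1008 / 0.4116
As percentage = 24.5


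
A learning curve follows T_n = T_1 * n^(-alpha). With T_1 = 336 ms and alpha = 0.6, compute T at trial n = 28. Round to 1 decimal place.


T_n = 336 * 28^(-0.6)
28^(-0.6) = 0.135427
T_n = 336 * 0.135427
= 45.5 ms


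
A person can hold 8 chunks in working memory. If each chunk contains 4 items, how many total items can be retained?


Total items = chunks * items_per_chunk
= 8 * 4
= 32


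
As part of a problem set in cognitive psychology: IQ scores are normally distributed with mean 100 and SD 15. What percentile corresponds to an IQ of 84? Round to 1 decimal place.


z = (IQ - mean) / SD
z = (84 - 100) / 15 = -1.0667
Percentile = Phi(-1.0667) * 100
Phi(-1.0667) = 0.143054
= 14.3


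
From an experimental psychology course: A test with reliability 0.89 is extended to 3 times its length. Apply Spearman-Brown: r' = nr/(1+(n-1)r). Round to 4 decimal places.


r_new = n*r / (1 + (n-1)*r)
Numerator = 3 * 0.89 = 2.67
Denominator = 1 + 2 * 0.89 = 2.78
r_new = 2.67 / 2.78
= 0.9604


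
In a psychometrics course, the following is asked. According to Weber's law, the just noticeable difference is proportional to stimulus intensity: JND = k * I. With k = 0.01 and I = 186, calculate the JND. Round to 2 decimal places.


JND = k * I
JND = 0.01 * 186
= 1.86


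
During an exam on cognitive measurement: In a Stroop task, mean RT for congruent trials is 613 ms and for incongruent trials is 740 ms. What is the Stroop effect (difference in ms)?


Stroop effect = RT(incongruent) - RT(congruent)
= 740 - 613
= 127 ms


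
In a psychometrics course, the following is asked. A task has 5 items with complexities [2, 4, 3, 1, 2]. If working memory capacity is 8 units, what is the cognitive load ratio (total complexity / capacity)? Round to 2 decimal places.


Total complexity = 2 + 4 + 3 + 1 + 2 = 12
Load = total / capacity = 12 / 8
= 1.50


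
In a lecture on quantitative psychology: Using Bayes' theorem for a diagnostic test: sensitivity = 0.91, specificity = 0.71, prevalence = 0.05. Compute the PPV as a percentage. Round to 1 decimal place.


PPV = (sens * prev) / (sens * prev + (1-spec) * (1-prev))
Numerator = 0.91 * 0.05 = 0.0455
P(positive and no disease) = (1 - spec) * (1 - prev) = (1 - 0.71) * (1 - 0.05) = 0.2755
Denominator = 0.0455 + 0.2755 = 0.321
PPV = 0.0455 / 0.321 = 0.141745
As percentage = 14.2


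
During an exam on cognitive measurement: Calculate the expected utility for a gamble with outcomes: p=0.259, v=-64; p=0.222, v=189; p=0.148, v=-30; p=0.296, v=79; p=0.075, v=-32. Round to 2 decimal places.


EU = sum(p_i * v_i)
0.259 * -64 = -16.576
0.222 * 189 = 41.958
0.148 * -30 = -4.44
0.296 * 79 = 23.384
0.075 * -32 = -2.4
EU = -16.576 + 41.958 + -4.44 + 23.384 + -2.4
= 41.93


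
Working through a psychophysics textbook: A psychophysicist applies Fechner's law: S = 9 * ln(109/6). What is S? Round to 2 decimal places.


S = 9 * ln(109/6)
I/I0 = 18.166667
ln(18.166667) = 2.8996
S = 9 * 2.8996
= 26.10


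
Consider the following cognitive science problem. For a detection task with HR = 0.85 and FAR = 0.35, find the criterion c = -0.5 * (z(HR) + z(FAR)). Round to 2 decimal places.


c = -0.5 * (z(HR) + z(FAR))
z(0.85) = 1.0364
z(0.35) = -0.3853
c = -0.5 * (1.0364 + -0.3853)
= -0.5 * 0.6511
= -0.33


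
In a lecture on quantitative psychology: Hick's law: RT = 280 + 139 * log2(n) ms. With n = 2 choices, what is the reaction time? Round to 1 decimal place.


RT = 280 + 139 * log2(2)
log2(2) = 1.0
RT = 280 + 139 * 1.0
= 280 + 139.0
= 419.0 ms


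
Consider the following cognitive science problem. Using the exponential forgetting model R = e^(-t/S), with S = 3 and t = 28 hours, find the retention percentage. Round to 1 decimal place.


R = e^(-t/S)
-t/S = -28/3 = -9.333333
R = e^(-9.333333) = 8.8e-05
Percentage = 8.8e-05 * 100
= 0.0


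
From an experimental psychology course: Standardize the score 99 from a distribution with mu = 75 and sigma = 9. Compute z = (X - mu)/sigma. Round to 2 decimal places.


z = (X - mu) / sigma
= (99 - 75) / 9
= 24 / 9
= 2.67


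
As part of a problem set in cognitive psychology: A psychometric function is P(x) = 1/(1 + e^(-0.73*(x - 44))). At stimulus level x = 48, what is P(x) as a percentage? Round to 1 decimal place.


P(x) = 1/(1 + e^(-0.73*(48 - 44)))
Exponent = -0.73 * 4 = -2.92
e^(-2.92) = 0.053934
P = 1/(1 + 0.053934) = 0.948826
Percentage = 94.9


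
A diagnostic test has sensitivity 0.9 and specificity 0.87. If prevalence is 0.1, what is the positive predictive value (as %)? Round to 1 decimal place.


PPV = (sens * prev) / (sens * prev + (1-spec) * (1-prev))
Numerator = 0.9 * 0.1 = 0.09
P(positive and no disease) = (1 - spec) * (1 - prev) = (1 - 0.87) * (1 - 0.1) = 0.117
Denominator = 0.09 + 0.117 = 0.207
PPV = 0.09 / 0.207 = 0.434783
As percentage = 43.5


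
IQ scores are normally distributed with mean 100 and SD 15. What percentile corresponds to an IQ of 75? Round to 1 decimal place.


z = (IQ - mean) / SD
z = (75 - 100) / 15 = -1.6667
Percentile = Phi(-1.6667) * 100
Phi(-1.6667) = 0.047787
= 4.8


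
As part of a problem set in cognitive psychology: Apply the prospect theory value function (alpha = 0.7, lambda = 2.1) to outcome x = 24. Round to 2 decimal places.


Since x = 24 >= 0, use v(x) = x^0.7
24^0.7 = 9.2501
v(24) = 9.25


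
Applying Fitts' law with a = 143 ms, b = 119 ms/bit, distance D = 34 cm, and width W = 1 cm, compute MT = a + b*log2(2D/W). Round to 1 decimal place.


MT = 143 + 119 * log2(2*34/1)
2D/W = 68.0
log2(68.0) = 6.0875
MT = 143 + 119 * 6.0875
= 867.4 ms


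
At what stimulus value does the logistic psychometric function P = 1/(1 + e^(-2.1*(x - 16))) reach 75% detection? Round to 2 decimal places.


At P = 0.75: 0.75 = 1/(1 + e^(-k*(x-x0)))
Solving: e^(-k*(x-x0)) = 1/3
x = x0 + ln(3)/k
ln(3) = 1.0986
x = 16 + 1.0986/2.1
= 16 + 0.5231
= 16.52


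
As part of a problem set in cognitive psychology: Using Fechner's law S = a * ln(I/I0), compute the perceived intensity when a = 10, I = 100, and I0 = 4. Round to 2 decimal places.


S = 10 * ln(100/4)
I/I0 = 25.0
ln(25.0) = 3.2189
S = 10 * 3.2189
= 32.19


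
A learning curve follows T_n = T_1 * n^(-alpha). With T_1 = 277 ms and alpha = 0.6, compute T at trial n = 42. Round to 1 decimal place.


T_n = 277 * 42^(-0.6)
42^(-0.6) = 0.106182
T_n = 277 * 0.106182
= 29.4 ms


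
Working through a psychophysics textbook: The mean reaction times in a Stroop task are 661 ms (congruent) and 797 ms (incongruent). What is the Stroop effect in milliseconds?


Stroop effect = RT(incongruent) - RT(congruent)
= 797 - 661
= 136 ms


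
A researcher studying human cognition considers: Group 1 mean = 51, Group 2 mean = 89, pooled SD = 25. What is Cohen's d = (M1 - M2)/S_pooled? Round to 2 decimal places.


Cohen's d = (M1 - M2) / S_pooled
= (51 - 89) / 25
= -38 / 25
= -1.52


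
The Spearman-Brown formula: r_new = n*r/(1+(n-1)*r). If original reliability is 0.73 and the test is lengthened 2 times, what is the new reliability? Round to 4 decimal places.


r_new = n*r / (1 + (n-1)*r)
Numerator = 2 * 0.73 = 1.46
Denominator = 1 + 1 * 0.73 = 1.73
r_new = 1.46 / 1.73
= 0.8439


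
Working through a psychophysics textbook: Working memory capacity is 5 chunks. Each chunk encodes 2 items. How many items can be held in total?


Total items = chunks * items_per_chunk
= 5 * 2
= 10


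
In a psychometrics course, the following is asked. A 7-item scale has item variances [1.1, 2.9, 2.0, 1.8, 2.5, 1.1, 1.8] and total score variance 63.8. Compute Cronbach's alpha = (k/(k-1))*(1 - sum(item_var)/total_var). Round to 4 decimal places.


alpha = (k/(k-1)) * (1 - sum(s_i^2)/s_total^2)
sum(item variances) = 13.2
k/(k-1) = 7/6 = 1.166667
1 - 13.2/63.8 = 1 - 0.206897 = 0.793103
alpha = 1.166667 * 0.793103
= 0.9253


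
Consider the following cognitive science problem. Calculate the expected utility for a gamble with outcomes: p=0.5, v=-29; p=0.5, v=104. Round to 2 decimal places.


EU = sum(p_i * v_i)
0.5 * -29 = -14.5
0.5 * 104 = 52.0
EU = -14.5 + 52.0
= 37.50


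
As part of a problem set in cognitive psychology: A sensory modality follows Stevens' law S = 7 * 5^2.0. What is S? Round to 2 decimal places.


S = 7 * 5^2.0
5^2.0 = 25.0
S = 7 * 25.0
= 175.00


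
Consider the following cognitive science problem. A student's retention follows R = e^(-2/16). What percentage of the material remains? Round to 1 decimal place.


R = e^(-t/S)
-t/S = -2/16 = -0.125
R = e^(-0.125) = 0.882497
Percentage = 0.882497 * 100
= 88.2


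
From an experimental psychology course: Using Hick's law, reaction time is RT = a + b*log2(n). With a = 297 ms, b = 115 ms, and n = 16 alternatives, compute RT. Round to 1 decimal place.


RT = 297 + 115 * log2(16)
log2(16) = 4.0
RT = 297 + 115 * 4.0
= 297 + 460.0
= 757.0 ms


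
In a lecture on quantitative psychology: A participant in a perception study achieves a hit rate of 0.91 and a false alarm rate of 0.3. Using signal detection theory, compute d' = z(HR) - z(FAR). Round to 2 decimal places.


d' = z(HR) - z(FAR)
z(0.91) = 1.3408
z(0.3) = -0.5244
d' = 1.3408 - -0.5244
= 1.87


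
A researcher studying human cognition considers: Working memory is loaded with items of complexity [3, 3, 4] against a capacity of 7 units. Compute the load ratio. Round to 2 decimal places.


Total complexity = 3 + 3 + 4 = 10
Load = total / capacity = 10 / 7
= 1.43


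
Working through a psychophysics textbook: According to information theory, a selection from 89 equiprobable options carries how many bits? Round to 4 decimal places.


H = log2(n)
H = log2(89)
= 6.4757


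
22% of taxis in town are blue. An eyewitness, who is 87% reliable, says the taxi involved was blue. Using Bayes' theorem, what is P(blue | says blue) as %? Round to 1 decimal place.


P(blue | says blue) = P(says blue | blue)*P(blue) / [P(says blue | blue)*P(blue) + P(says blue | not blue)*P(not blue)]
Numerator = 0.87 * 0.22 = 0.1914
False identification = 0.13 * 0.78 = 0.1014
P = 0.1914 / (0.1914 + 0.1014)
= 0.1914 / 0.2928
As percentage = 65.4


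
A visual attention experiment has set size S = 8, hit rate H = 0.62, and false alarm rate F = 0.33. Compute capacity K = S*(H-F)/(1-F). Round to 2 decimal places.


K = S * (H - F) / (1 - F)
H - F = 0.29
1 - F = 0.67
K = 8 * 0.29 / 0.67
= 3.46


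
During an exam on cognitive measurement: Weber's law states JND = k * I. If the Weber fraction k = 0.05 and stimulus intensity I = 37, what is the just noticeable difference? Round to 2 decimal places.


JND = k * I
JND = 0.05 * 37
= 1.85


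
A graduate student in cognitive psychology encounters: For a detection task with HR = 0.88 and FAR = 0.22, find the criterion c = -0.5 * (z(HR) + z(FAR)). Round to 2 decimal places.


c = -0.5 * (z(HR) + z(FAR))
z(0.88) = 1.175
z(0.22) = -0.7722
c = -0.5 * (1.175 + -0.7722)
= -0.5 * 0.4028
= -0.20


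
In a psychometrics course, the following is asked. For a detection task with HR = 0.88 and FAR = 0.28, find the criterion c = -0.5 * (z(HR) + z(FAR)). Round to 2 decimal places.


c = -0.5 * (z(HR) + z(FAR))
z(0.88) = 1.175
z(0.28) = -0.5828
c = -0.5 * (1.175 + -0.5828)
= -0.5 * 0.5922
= -0.30


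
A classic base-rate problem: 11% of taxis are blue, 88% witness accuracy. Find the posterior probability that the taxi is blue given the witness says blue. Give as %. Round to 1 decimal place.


P(blue | says blue) = P(says blue | blue)*P(blue) / [P(says blue | blue)*P(blue) + P(says blue | not blue)*P(not blue)]
Numerator = 0.88 * 0.11 = 0.0968
False identification = 0.12 * 0.89 = 0.1068
P = 0.0968 / (0.0968 + 0.1068)
= 0.0968 / 0.2036
As percentage = 47.5


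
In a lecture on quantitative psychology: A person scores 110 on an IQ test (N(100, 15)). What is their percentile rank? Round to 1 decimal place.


z = (IQ - mean) / SD
z = (110 - 100) / 15 = 0.6667
Percentile = Phi(0.6667) * 100
Phi(0.6667) = 0.747518
= 74.8


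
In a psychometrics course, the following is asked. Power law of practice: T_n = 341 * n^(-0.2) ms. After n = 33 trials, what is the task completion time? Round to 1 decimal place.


T_n = 341 * 33^(-0.2)
33^(-0.2) = 0.496932
T_n = 341 * 0.496932
= 169.5 ms


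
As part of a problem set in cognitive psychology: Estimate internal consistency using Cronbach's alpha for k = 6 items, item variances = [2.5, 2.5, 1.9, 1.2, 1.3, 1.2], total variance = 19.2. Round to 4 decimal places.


alpha = (k/(k-1)) * (1 - sum(s_i^2)/s_total^2)
sum(item variances) = 10.6
k/(k-1) = 6/5 = 1.2
1 - 10.6/19.2 = 1 - 0.552083 = 0.447917
alpha = 1.2 * 0.447917
= 0.5375


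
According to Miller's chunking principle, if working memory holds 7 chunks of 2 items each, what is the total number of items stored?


Total items = chunks * items_per_chunk
= 7 * 2
= 14


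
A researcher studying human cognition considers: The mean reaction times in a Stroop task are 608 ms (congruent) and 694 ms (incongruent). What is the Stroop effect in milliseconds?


Stroop effect = RT(incongruent) - RT(congruent)
= 694 - 608
= 86 ms


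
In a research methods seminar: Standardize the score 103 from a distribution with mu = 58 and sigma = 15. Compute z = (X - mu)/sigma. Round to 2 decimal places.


z = (X - mu) / sigma
= (103 - 58) / 15
= 45 / 15
= 3.00


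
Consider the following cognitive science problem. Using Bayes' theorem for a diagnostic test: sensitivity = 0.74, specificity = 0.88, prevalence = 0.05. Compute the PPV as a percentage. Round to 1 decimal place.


PPV = (sens * prev) / (sens * prev + (1-spec) * (1-prev))
Numerator = 0.74 * 0.05 = 0.037
P(positive and no disease) = (1 - spec) * (1 - prev) = (1 - 0.88) * (1 - 0.05) = 0.114
Denominator = 0.037 + 0.114 = 0.151
PPV = 0.037 / 0.151 = 0.245033
As percentage = 24.5


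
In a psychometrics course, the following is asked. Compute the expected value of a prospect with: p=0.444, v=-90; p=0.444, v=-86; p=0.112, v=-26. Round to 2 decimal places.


EU = sum(p_i * v_i)
0.444 * -90 = -39.96
0.444 * -86 = -38.184
0.112 * -26 = -2.912
EU = -39.96 + -38.184 + -2.912
= -81.06


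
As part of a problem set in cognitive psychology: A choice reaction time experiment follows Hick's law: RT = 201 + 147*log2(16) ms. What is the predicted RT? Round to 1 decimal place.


RT = 201 + 147 * log2(16)
log2(16) = 4.0
RT = 201 + 147 * 4.0
= 201 + 588.0
= 789.0 ms


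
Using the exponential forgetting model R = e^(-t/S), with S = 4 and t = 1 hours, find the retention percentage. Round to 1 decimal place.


R = e^(-t/S)
-t/S = -1/4 = -0.25
R = e^(-0.25) = 0.778801
Percentage = 0.778801 * 100
= 77.9


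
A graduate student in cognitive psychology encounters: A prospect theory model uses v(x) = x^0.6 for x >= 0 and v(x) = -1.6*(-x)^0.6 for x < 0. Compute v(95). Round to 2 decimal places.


Since x = 95 >= 0, use v(x) = x^0.6
95^0.6 = 15.3686
v(95) = 15.37


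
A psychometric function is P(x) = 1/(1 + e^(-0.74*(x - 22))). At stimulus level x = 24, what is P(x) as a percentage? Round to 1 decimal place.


P(x) = 1/(1 + e^(-0.74*(24 - 22)))
Exponent = -0.74 * 2 = -1.48
e^(-1.48) = 0.227638
P = 1/(1 + 0.227638) = 0.814572
Percentage = 81.5


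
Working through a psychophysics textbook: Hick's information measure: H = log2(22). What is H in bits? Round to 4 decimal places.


H = log2(n)
H = log2(22)
= 4.4594


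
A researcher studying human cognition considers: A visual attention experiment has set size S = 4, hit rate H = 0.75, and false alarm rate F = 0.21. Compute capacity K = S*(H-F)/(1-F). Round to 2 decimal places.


K = S * (H - F) / (1 - F)
H - F = 0.54
1 - F = 0.79
K = 4 * 0.54 / 0.79
= 2.73


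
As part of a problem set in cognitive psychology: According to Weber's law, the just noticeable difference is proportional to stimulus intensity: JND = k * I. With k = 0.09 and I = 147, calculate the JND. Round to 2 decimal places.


JND = k * I
JND = 0.09 * 147
= 13.23


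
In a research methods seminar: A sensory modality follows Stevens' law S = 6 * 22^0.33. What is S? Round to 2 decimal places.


S = 6 * 22^0.33
22^0.33 = 2.7733
S = 6 * 2.7733
= 16.64


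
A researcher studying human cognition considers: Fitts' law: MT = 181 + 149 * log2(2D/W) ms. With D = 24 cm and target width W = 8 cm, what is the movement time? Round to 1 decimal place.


MT = 181 + 149 * log2(2*24/8)
2D/W = 6.0
log2(6.0) = 2.585
MT = 181 + 149 * 2.585
= 566.2 ms


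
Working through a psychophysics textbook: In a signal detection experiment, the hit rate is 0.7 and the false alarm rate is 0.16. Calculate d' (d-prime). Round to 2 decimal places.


d' = z(HR) - z(FAR)
z(0.7) = 0.5244
z(0.16) = -0.9945
d' = 0.5244 - -0.9945
= 1.52


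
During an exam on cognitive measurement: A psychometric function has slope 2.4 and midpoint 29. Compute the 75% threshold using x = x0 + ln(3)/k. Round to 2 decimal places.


At P = 0.75: 0.75 = 1/(1 + e^(-k*(x-x0)))
Solving: e^(-k*(x-x0)) = 1/3
x = x0 + ln(3)/k
ln(3) = 1.0986
x = 29 + 1.0986/2.4
= 29 + 0.4578
= 29.46


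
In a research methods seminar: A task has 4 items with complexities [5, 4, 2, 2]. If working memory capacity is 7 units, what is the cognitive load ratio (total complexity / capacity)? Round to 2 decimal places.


Total complexity = 5 + 4 + 2 + 2 = 13
Load = total / capacity = 13 / 7
= 1.86


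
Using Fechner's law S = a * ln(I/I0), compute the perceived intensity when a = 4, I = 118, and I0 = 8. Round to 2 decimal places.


S = 4 * ln(118/8)
I/I0 = 14.75
ln(14.75) = 2.6912
S = 4 * 2.6912
= 10.76


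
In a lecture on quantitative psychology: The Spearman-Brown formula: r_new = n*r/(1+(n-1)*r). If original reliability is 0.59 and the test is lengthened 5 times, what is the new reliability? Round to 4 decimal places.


r_new = n*r / (1 + (n-1)*r)
Numerator = 5 * 0.59 = 2.95
Denominator = 1 + 4 * 0.59 = 3.36
r_new = 2.95 / 3.36
= 0.8780


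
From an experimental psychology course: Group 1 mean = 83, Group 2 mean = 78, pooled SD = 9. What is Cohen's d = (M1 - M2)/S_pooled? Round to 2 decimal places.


Cohen's d = (M1 - M2) / S_pooled
= (83 - 78) / 9
= 5 / 9
= 0.56


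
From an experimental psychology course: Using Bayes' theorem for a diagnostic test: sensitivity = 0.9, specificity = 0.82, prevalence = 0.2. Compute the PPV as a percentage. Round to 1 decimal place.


PPV = (sens * prev) / (sens * prev + (1-spec) * (1-prev))
Numerator = 0.9 * 0.2 = 0.18
P(positive and no disease) = (1 - spec) * (1 - prev) = (1 - 0.82) * (1 - 0.2) = 0.144
Denominator = 0.18 + 0.144 = 0.324
PPV = 0.18 / 0.324 = 0.555556
As percentage = 55.6


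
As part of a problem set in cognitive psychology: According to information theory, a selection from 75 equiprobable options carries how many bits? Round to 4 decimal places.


H = log2(n)
H = log2(75)
= 6.2288


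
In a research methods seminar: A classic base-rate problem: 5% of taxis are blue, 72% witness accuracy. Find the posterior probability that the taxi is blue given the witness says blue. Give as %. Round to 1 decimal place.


P(blue | says blue) = P(says blue | blue)*P(blue) / [P(says blue | blue)*P(blue) + P(says blue | not blue)*P(not blue)]
Numerator = 0.72 * 0.05 = 0.036
False identification = 0.28 * 0.95 = 0.266
P = 0.036 / (0.036 + 0.266)
= 0.036 / 0.302
As percentage = 11.9


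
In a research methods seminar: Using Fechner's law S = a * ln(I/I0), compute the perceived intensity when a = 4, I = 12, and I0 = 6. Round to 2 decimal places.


S = 4 * ln(12/6)
I/I0 = 2.0
ln(2.0) = 0.6931
S = 4 * 0.6931
= 2.77


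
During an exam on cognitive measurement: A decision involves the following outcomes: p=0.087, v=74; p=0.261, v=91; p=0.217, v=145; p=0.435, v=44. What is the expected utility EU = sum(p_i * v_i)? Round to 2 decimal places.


EU = sum(p_i * v_i)
0.087 * 74 = 6.438
0.261 * 91 = 23.751
0.217 * 145 = 31.465
0.435 * 44 = 19.14
EU = 6.438 + 23.751 + 31.465 + 19.14
= 80.79


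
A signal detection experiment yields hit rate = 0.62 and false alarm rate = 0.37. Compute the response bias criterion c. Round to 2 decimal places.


c = -0.5 * (z(HR) + z(FAR))
z(0.62) = 0.3055
z(0.37) = -0.3319
c = -0.5 * (0.3055 + -0.3319)
= -0.5 * -0.0264
= 0.01


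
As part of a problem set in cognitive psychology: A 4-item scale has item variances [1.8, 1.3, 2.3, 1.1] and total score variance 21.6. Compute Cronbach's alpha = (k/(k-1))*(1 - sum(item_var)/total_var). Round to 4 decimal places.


alpha = (k/(k-1)) * (1 - sum(s_i^2)/s_total^2)
sum(item variances) = 6.5
k/(k-1) = 4/3 = 1.333333
1 - 6.5/21.6 = 1 - 0.300926 = 0.699074
alpha = 1.333333 * 0.699074
= 0.9321


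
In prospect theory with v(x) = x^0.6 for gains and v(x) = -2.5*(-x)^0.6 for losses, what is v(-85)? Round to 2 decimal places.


Since x = -85 < 0, use v(x) = -lambda*(-x)^alpha
(-x) = 85
85^0.6 = 14.3764
v(-85) = -2.5 * 14.3764
= -35.94


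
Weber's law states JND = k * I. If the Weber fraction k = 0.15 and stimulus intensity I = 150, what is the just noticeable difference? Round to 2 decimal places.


JND = k * I
JND = 0.15 * 150
= 22.50


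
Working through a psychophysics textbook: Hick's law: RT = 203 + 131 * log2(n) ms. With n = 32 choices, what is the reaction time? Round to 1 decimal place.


RT = 203 + 131 * log2(32)
log2(32) = 5.0
RT = 203 + 131 * 5.0
= 203 + 655.0
= 858.0 ms


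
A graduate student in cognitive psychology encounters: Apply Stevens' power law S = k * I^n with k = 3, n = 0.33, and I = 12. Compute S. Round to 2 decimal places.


S = 3 * 12^0.33
12^0.33 = 2.2705
S = 3 * 2.2705
= 6.81


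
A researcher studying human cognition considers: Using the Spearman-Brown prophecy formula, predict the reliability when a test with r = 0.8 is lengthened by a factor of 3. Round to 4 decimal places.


r_new = n*r / (1 + (n-1)*r)
Numerator = 3 * 0.8 = 2.4
Denominator = 1 + 2 * 0.8 = 2.6
r_new = 2.4 / 2.6
= 0.9231


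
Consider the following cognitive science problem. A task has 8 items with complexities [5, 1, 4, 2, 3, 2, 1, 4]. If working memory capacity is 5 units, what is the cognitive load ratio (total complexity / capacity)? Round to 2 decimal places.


Total complexity = 5 + 1 + 4 + 2 + 3 + 2 + 1 + 4 = 22
Load = total / capacity = 22 / 5
= 4.40
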